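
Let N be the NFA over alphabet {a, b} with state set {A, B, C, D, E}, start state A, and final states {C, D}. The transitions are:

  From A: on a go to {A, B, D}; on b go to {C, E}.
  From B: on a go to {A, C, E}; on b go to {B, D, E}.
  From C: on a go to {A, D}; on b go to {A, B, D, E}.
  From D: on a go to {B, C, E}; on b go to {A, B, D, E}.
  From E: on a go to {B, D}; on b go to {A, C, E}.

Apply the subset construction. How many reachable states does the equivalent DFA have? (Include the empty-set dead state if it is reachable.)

Start state of the DFA: {A}.
{A} --a--> {A, B, D}  [new]
{A} --b--> {C, E}  [new]
{A, B, D} --a--> {A, B, C, D, E}  [new]
{A, B, D} --b--> {A, B, C, D, E}  [seen]
{C, E} --a--> {A, B, D}  [seen]
{C, E} --b--> {A, B, C, D, E}  [seen]
{A, B, C, D, E} --a--> {A, B, C, D, E}  [seen]
{A, B, C, D, E} --b--> {A, B, C, D, E}  [seen]
Reachable DFA states: {A}, {A, B, D}, {C, E}, {A, B, C, D, E}.

4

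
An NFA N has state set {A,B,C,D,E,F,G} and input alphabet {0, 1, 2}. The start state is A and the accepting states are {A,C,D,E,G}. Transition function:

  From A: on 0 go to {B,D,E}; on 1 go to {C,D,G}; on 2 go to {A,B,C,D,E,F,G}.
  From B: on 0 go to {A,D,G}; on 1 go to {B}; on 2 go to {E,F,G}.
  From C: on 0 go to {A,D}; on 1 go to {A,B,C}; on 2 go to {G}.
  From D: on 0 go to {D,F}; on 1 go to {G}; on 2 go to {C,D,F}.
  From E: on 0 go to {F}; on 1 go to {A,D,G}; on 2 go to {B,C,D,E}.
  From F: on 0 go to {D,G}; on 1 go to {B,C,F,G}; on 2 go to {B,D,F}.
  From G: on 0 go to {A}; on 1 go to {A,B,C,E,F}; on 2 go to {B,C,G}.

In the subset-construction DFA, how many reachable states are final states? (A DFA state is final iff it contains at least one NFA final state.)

12

Start state of the DFA: {A}.
{A} --0--> {B,D,E}  [new]
{A} --1--> {C,D,G}  [new]
{A} --2--> {A,B,C,D,E,F,G}  [new]
{B,D,E} --0--> {A,D,F,G}  [new]
{B,D,E} --1--> {A,B,D,G}  [new]
{B,D,E} --2--> {B,C,D,E,F,G}  [new]
{C,D,G} --0--> {A,D,F}  [new]
{C,D,G} --1--> {A,B,C,E,F,G}  [new]
{C,D,G} --2--> {B,C,D,F,G}  [new]
{A,B,C,D,E,F,G} --0--> {A,B,D,E,F,G}  [new]
{A,B,C,D,E,F,G} --1--> {A,B,C,D,E,F,G}  [seen]
{A,B,C,D,E,F,G} --2--> {A,B,C,D,E,F,G}  [seen]
{A,D,F,G} --0--> {A,B,D,E,F,G}  [seen]
{A,D,F,G} --1--> {A,B,C,D,E,F,G}  [seen]
{A,D,F,G} --2--> {A,B,C,D,E,F,G}  [seen]
{A,B,D,G} --0--> {A,B,D,E,F,G}  [seen]
{A,B,D,G} --1--> {A,B,C,D,E,F,G}  [seen]
{A,B,D,G} --2--> {A,B,C,D,E,F,G}  [seen]
{B,C,D,E,F,G} --0--> {A,D,F,G}  [seen]
{B,C,D,E,F,G} --1--> {A,B,C,D,E,F,G}  [seen]
{B,C,D,E,F,G} --2--> {B,C,D,E,F,G}  [seen]
{A,D,F} --0--> {B,D,E,F,G}  [new]
{A,D,F} --1--> {B,C,D,F,G}  [seen]
{A,D,F} --2--> {A,B,C,D,E,F,G}  [seen]
{A,B,C,E,F,G} --0--> {A,B,D,E,F,G}  [seen]
{A,B,C,E,F,G} --1--> {A,B,C,D,E,F,G}  [seen]
{A,B,C,E,F,G} --2--> {A,B,C,D,E,F,G}  [seen]
{B,C,D,F,G} --0--> {A,D,F,G}  [seen]
{B,C,D,F,G} --1--> {A,B,C,E,F,G}  [seen]
{B,C,D,F,G} --2--> {B,C,D,E,F,G}  [seen]
{A,B,D,E,F,G} --0--> {A,B,D,E,F,G}  [seen]
{A,B,D,E,F,G} --1--> {A,B,C,D,E,F,G}  [seen]
{A,B,D,E,F,G} --2--> {A,B,C,D,E,F,G}  [seen]
{B,D,E,F,G} --0--> {A,D,F,G}  [seen]
{B,D,E,F,G} --1--> {A,B,C,D,E,F,G}  [seen]
{B,D,E,F,G} --2--> {B,C,D,E,F,G}  [seen]
Reachable DFA states: {A}, {B,D,E}, {C,D,G}, {A,B,C,D,E,F,G}, {A,D,F,G}, {A,B,D,G}, {B,C,D,E,F,G}, {A,D,F}, {A,B,C,E,F,G}, {B,C,D,F,G}, {A,B,D,E,F,G}, {B,D,E,F,G}.
Accepting DFA states (contain an NFA accepting state): {A}, {B,D,E}, {C,D,G}, {A,B,C,D,E,F,G}, {A,D,F,G}, {A,B,D,G}, {B,C,D,E,F,G}, {A,D,F}, {A,B,C,E,F,G}, {B,C,D,F,G}, {A,B,D,E,F,G}, {B,D,E,F,G}.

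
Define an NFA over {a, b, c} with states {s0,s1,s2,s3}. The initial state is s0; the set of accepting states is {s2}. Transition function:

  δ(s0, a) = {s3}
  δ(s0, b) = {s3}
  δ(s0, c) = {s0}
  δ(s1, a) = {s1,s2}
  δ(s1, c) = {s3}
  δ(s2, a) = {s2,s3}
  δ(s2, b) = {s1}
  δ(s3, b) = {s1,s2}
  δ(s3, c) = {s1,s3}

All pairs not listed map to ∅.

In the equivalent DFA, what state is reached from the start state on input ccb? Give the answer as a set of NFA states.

{s3}

Start: {s0}.
δ(s0,c) = {s0}.
Union: {s0}.
After c: {s0}.
δ(s0,c) = {s0}.
Union: {s0}.
After c: {s0}.
δ(s0,b) = {s3}.
Union: {s3}.
After b: {s3}.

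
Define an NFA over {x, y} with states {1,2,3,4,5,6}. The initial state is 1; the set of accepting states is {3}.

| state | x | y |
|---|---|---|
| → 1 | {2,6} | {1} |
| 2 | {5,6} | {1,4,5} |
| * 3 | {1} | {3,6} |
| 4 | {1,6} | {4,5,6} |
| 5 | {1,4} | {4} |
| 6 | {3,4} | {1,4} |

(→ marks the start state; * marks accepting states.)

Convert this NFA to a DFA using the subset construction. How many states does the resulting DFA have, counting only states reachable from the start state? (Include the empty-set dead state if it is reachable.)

Start state of the DFA: {1}.
{1} --x--> {2,6}  [new]
{1} --y--> {1}  [seen]
{2,6} --x--> {3,4,5,6}  [new]
{2,6} --y--> {1,4,5}  [new]
{3,4,5,6} --x--> {1,3,4,6}  [new]
{3,4,5,6} --y--> {1,3,4,5,6}  [new]
{1,4,5} --x--> {1,2,4,6}  [new]
{1,4,5} --y--> {1,4,5,6}  [new]
{1,3,4,6} --x--> {1,2,3,4,6}  [new]
{1,3,4,6} --y--> {1,3,4,5,6}  [seen]
{1,3,4,5,6} --x--> {1,2,3,4,6}  [seen]
{1,3,4,5,6} --y--> {1,3,4,5,6}  [seen]
{1,2,4,6} --x--> {1,2,3,4,5,6}  [new]
{1,2,4,6} --y--> {1,4,5,6}  [seen]
{1,4,5,6} --x--> {1,2,3,4,6}  [seen]
{1,4,5,6} --y--> {1,4,5,6}  [seen]
{1,2,3,4,6} --x--> {1,2,3,4,5,6}  [seen]
{1,2,3,4,6} --y--> {1,3,4,5,6}  [seen]
{1,2,3,4,5,6} --x--> {1,2,3,4,5,6}  [seen]
{1,2,3,4,5,6} --y--> {1,3,4,5,6}  [seen]
Reachable DFA states: {1}, {2,6}, {3,4,5,6}, {1,4,5}, {1,3,4,6}, {1,3,4,5,6}, {1,2,4,6}, {1,4,5,6}, {1,2,3,4,6}, {1,2,3,4,5,6}.

10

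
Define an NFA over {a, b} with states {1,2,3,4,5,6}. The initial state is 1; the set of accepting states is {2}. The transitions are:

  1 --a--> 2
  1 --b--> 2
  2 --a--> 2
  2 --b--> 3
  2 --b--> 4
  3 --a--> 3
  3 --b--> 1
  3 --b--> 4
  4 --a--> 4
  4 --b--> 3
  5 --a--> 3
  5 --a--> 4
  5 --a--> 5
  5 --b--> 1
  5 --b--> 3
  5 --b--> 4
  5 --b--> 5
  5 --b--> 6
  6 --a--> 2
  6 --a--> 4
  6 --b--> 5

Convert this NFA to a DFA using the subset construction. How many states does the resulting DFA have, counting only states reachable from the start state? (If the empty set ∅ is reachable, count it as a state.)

6

Start state of the DFA: {1}.
{1} --a--> {2}  [new]
{1} --b--> {2}  [seen]
{2} --a--> {2}  [seen]
{2} --b--> {3,4}  [new]
{3,4} --a--> {3,4}  [seen]
{3,4} --b--> {1,3,4}  [new]
{1,3,4} --a--> {2,3,4}  [new]
{1,3,4} --b--> {1,2,3,4}  [new]
{2,3,4} --a--> {2,3,4}  [seen]
{2,3,4} --b--> {1,3,4}  [seen]
{1,2,3,4} --a--> {2,3,4}  [seen]
{1,2,3,4} --b--> {1,2,3,4}  [seen]
Reachable DFA states: {1}, {2}, {3,4}, {1,3,4}, {2,3,4}, {1,2,3,4}.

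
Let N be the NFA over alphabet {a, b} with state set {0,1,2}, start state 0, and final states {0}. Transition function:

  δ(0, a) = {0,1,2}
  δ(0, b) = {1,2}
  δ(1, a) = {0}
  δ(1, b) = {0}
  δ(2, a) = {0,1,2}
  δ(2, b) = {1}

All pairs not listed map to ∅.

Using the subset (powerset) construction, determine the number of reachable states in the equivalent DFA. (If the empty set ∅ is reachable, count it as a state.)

Start state of the DFA: {0}.
{0} --a--> {0,1,2}  [new]
{0} --b--> {1,2}  [new]
{0,1,2} --a--> {0,1,2}  [seen]
{0,1,2} --b--> {0,1,2}  [seen]
{1,2} --a--> {0,1,2}  [seen]
{1,2} --b--> {0,1}  [new]
{0,1} --a--> {0,1,2}  [seen]
{0,1} --b--> {0,1,2}  [seen]
Reachable DFA states: {0}, {0,1,2}, {1,2}, {0,1}.

4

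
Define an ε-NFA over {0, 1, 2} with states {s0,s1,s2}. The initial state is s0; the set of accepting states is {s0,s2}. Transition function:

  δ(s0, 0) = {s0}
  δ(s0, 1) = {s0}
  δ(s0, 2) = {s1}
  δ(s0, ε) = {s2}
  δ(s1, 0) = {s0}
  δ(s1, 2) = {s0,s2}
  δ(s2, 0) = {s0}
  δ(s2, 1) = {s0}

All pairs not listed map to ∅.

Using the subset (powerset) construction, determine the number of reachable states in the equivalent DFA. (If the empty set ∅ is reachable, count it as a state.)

Start state of the DFA: {s0,s2} (ε-closure of the NFA start).
{s0,s2} --0--> {s0,s2}  [seen]
{s0,s2} --1--> {s0,s2}  [seen]
{s0,s2} --2--> {s1}  [new]
{s1} --0--> {s0,s2}  [seen]
{s1} --1--> ∅  [new]
{s1} --2--> {s0,s2}  [seen]
∅ --0--> ∅  [seen]
∅ --1--> ∅  [seen]
∅ --2--> ∅  [seen]
Reachable DFA states: {s0,s2}, {s1}, ∅.

3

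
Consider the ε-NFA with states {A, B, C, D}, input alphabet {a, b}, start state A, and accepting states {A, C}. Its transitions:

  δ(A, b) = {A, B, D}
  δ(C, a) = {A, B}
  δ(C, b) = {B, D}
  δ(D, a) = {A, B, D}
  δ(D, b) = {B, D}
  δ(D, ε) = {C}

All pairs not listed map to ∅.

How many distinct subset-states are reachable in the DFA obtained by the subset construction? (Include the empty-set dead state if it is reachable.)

3

Start state of the DFA: {A} (ε-closure of the NFA start).
{A} --a--> ∅  [new]
{A} --b--> {A, B, C, D}  [new]
∅ --a--> ∅  [seen]
∅ --b--> ∅  [seen]
{A, B, C, D} --a--> {A, B, C, D}  [seen]
{A, B, C, D} --b--> {A, B, C, D}  [seen]
Reachable DFA states: {A}, ∅, {A, B, C, D}.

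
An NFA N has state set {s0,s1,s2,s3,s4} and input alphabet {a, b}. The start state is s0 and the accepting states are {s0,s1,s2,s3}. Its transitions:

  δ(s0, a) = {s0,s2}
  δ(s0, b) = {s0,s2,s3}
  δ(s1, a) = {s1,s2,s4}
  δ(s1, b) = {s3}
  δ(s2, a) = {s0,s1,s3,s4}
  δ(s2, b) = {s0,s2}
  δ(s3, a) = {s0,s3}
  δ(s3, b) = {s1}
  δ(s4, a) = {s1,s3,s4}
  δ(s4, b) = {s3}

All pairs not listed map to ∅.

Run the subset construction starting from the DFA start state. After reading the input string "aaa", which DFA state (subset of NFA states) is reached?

{s0,s1,s2,s3,s4}

Start: {s0}.
δ(s0,a) = {s0,s2}.
Union: {s0,s2}.
After a: {s0,s2}.
δ(s0,a) = {s0,s2}; δ(s2,a) = {s0,s1,s3,s4}.
Union: {s0,s1,s2,s3,s4}.
After a: {s0,s1,s2,s3,s4}.
δ(s0,a) = {s0,s2}; δ(s1,a) = {s1,s2,s4}; δ(s2,a) = {s0,s1,s3,s4}; δ(s3,a) = {s0,s3}; δ(s4,a) = {s1,s3,s4}.
Union: {s0,s1,s2,s3,s4}.
After a: {s0,s1,s2,s3,s4}.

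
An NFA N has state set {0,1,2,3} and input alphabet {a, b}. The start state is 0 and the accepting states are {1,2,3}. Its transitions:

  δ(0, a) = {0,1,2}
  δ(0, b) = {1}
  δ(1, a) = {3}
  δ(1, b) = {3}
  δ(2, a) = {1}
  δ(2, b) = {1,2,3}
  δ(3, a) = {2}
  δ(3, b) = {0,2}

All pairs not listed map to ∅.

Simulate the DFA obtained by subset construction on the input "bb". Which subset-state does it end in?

Start: {0}.
δ(0,b) = {1}.
Union: {1}.
After b: {1}.
δ(1,b) = {3}.
Union: {3}.
After b: {3}.

{3}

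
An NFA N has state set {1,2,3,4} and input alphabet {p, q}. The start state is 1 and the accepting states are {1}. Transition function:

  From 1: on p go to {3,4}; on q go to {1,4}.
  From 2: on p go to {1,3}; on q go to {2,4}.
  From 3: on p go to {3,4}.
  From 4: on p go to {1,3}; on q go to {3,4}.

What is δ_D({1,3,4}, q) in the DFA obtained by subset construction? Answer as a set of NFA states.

{1,3,4}

δ(1,q) = {1,4}; δ(3,q) = ∅; δ(4,q) = {3,4}.
Union: {1,3,4}.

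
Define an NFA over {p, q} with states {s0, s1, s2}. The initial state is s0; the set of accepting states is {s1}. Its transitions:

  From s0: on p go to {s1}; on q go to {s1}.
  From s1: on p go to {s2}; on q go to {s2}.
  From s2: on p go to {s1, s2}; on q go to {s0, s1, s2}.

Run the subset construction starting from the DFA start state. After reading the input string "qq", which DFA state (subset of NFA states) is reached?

Start: {s0}.
δ(s0,q) = {s1}.
Union: {s1}.
After q: {s1}.
δ(s1,q) = {s2}.
Union: {s2}.
After q: {s2}.

{s2}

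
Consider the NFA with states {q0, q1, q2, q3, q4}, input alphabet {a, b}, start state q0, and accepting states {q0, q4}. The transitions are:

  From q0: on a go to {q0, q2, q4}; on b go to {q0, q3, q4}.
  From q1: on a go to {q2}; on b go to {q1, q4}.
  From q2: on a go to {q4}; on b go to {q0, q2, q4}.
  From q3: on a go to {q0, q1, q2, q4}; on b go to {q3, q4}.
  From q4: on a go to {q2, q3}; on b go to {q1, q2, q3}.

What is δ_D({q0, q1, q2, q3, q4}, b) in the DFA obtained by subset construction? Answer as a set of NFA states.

δ(q0,b) = {q0, q3, q4}; δ(q1,b) = {q1, q4}; δ(q2,b) = {q0, q2, q4}; δ(q3,b) = {q3, q4}; δ(q4,b) = {q1, q2, q3}.
Union: {q0, q1, q2, q3, q4}.

{q0, q1, q2, q3, q4}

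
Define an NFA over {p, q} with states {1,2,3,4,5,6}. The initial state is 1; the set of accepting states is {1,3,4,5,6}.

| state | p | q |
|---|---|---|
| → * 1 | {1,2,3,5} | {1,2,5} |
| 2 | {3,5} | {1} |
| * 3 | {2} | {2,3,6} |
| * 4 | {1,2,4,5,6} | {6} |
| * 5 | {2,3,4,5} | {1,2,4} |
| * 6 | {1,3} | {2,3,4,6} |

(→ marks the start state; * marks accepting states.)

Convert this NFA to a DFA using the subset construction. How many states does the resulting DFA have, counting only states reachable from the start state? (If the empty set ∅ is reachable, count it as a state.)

7

Start state of the DFA: {1}.
{1} --p--> {1,2,3,5}  [new]
{1} --q--> {1,2,5}  [new]
{1,2,3,5} --p--> {1,2,3,4,5}  [new]
{1,2,3,5} --q--> {1,2,3,4,5,6}  [new]
{1,2,5} --p--> {1,2,3,4,5}  [seen]
{1,2,5} --q--> {1,2,4,5}  [new]
{1,2,3,4,5} --p--> {1,2,3,4,5,6}  [seen]
{1,2,3,4,5} --q--> {1,2,3,4,5,6}  [seen]
{1,2,3,4,5,6} --p--> {1,2,3,4,5,6}  [seen]
{1,2,3,4,5,6} --q--> {1,2,3,4,5,6}  [seen]
{1,2,4,5} --p--> {1,2,3,4,5,6}  [seen]
{1,2,4,5} --q--> {1,2,4,5,6}  [new]
{1,2,4,5,6} --p--> {1,2,3,4,5,6}  [seen]
{1,2,4,5,6} --q--> {1,2,3,4,5,6}  [seen]
Reachable DFA states: {1}, {1,2,3,5}, {1,2,5}, {1,2,3,4,5}, {1,2,3,4,5,6}, {1,2,4,5}, {1,2,4,5,6}.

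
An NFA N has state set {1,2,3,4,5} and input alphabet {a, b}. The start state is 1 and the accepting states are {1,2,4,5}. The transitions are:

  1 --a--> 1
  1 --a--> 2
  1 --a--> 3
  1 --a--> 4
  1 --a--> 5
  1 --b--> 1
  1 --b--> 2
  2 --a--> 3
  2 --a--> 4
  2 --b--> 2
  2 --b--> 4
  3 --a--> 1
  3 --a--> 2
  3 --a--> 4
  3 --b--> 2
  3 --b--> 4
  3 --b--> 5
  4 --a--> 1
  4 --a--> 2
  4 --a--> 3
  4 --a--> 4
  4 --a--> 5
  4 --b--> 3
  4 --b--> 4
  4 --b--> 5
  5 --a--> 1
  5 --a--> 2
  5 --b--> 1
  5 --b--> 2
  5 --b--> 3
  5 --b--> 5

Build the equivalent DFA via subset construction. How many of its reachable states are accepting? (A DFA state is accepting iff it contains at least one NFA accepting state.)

4

Start state of the DFA: {1}.
{1} --a--> {1,2,3,4,5}  [new]
{1} --b--> {1,2}  [new]
{1,2,3,4,5} --a--> {1,2,3,4,5}  [seen]
{1,2,3,4,5} --b--> {1,2,3,4,5}  [seen]
{1,2} --a--> {1,2,3,4,5}  [seen]
{1,2} --b--> {1,2,4}  [new]
{1,2,4} --a--> {1,2,3,4,5}  [seen]
{1,2,4} --b--> {1,2,3,4,5}  [seen]
Reachable DFA states: {1}, {1,2,3,4,5}, {1,2}, {1,2,4}.
Accepting DFA states (contain an NFA accepting state): {1}, {1,2,3,4,5}, {1,2}, {1,2,4}.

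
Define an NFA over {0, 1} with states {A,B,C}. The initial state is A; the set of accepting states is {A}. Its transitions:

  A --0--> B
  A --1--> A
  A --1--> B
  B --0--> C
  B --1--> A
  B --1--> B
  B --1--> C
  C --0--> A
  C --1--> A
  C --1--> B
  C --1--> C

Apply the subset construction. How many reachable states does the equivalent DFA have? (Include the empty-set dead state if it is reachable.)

7

Start state of the DFA: {A}.
{A} --0--> {B}  [new]
{A} --1--> {A,B}  [new]
{B} --0--> {C}  [new]
{B} --1--> {A,B,C}  [new]
{A,B} --0--> {B,C}  [new]
{A,B} --1--> {A,B,C}  [seen]
{C} --0--> {A}  [seen]
{C} --1--> {A,B,C}  [seen]
{A,B,C} --0--> {A,B,C}  [seen]
{A,B,C} --1--> {A,B,C}  [seen]
{B,C} --0--> {A,C}  [new]
{B,C} --1--> {A,B,C}  [seen]
{A,C} --0--> {A,B}  [seen]
{A,C} --1--> {A,B,C}  [seen]
Reachable DFA states: {A}, {B}, {A,B}, {C}, {A,B,C}, {B,C}, {A,C}.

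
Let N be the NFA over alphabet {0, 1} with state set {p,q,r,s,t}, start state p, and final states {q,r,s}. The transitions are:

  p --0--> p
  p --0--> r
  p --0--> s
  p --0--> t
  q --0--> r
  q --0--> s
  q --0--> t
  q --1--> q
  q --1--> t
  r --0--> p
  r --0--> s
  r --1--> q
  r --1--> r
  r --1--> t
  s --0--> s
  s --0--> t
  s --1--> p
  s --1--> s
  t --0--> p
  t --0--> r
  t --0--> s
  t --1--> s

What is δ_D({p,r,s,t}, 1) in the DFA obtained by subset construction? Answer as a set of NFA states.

δ(p,1) = ∅; δ(r,1) = {q,r,t}; δ(s,1) = {p,s}; δ(t,1) = {s}.
Union: {p,q,r,s,t}.

{p,q,r,s,t}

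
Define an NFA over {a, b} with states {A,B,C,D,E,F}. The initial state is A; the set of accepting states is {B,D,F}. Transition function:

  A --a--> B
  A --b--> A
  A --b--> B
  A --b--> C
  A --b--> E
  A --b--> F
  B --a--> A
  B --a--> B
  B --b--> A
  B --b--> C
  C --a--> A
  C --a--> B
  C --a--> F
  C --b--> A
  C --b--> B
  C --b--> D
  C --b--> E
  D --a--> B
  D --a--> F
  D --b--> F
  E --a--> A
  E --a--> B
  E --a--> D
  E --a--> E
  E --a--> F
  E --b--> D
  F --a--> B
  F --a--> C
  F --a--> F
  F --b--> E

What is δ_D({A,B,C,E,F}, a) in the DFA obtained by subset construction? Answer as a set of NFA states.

δ(A,a) = {B}; δ(B,a) = {A,B}; δ(C,a) = {A,B,F}; δ(E,a) = {A,B,D,E,F}; δ(F,a) = {B,C,F}.
Union: {A,B,C,D,E,F}.

{A,B,C,D,E,F}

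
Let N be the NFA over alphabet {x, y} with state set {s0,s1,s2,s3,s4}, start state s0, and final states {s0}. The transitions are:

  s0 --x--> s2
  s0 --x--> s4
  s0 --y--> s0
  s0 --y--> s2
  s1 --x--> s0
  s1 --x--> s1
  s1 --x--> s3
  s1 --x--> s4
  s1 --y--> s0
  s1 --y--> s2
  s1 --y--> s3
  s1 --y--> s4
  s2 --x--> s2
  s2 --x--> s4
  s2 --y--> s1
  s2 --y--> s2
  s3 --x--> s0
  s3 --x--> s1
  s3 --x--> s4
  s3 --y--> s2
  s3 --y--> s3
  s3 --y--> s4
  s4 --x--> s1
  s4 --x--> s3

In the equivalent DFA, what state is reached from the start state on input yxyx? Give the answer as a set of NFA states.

{s0,s1,s2,s3,s4}

Start: {s0}.
δ(s0,y) = {s0,s2}.
Union: {s0,s2}.
After y: {s0,s2}.
δ(s0,x) = {s2,s4}; δ(s2,x) = {s2,s4}.
Union: {s2,s4}.
After x: {s2,s4}.
δ(s2,y) = {s1,s2}; δ(s4,y) = ∅.
Union: {s1,s2}.
After y: {s1,s2}.
δ(s1,x) = {s0,s1,s3,s4}; δ(s2,x) = {s2,s4}.
Union: {s0,s1,s2,s3,s4}.
After x: {s0,s1,s2,s3,s4}.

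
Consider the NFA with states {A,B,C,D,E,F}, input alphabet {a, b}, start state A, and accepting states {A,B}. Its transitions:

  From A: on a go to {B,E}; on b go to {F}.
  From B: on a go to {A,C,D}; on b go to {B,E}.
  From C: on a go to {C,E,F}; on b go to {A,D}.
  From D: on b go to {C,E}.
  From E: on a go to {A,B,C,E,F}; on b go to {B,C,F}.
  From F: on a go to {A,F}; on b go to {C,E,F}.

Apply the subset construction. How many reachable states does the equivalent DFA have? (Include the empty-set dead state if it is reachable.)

9

Start state of the DFA: {A}.
{A} --a--> {B,E}  [new]
{A} --b--> {F}  [new]
{B,E} --a--> {A,B,C,D,E,F}  [new]
{B,E} --b--> {B,C,E,F}  [new]
{F} --a--> {A,F}  [new]
{F} --b--> {C,E,F}  [new]
{A,B,C,D,E,F} --a--> {A,B,C,D,E,F}  [seen]
{A,B,C,D,E,F} --b--> {A,B,C,D,E,F}  [seen]
{B,C,E,F} --a--> {A,B,C,D,E,F}  [seen]
{B,C,E,F} --b--> {A,B,C,D,E,F}  [seen]
{A,F} --a--> {A,B,E,F}  [new]
{A,F} --b--> {C,E,F}  [seen]
{C,E,F} --a--> {A,B,C,E,F}  [new]
{C,E,F} --b--> {A,B,C,D,E,F}  [seen]
{A,B,E,F} --a--> {A,B,C,D,E,F}  [seen]
{A,B,E,F} --b--> {B,C,E,F}  [seen]
{A,B,C,E,F} --a--> {A,B,C,D,E,F}  [seen]
{A,B,C,E,F} --b--> {A,B,C,D,E,F}  [seen]
Reachable DFA states: {A}, {B,E}, {F}, {A,B,C,D,E,F}, {B,C,E,F}, {A,F}, {C,E,F}, {A,B,E,F}, {A,B,C,E,F}.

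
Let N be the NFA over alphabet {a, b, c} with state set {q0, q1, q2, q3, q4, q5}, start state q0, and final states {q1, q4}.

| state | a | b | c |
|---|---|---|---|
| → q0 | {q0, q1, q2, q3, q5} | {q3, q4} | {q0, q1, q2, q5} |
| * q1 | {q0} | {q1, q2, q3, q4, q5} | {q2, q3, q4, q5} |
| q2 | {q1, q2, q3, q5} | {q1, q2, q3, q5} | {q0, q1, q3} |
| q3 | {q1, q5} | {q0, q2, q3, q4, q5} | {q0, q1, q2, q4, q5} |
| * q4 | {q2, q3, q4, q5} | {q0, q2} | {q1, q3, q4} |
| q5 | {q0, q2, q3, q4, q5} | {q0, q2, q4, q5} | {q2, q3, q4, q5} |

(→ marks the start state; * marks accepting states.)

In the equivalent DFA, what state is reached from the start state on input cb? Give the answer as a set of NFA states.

{q0, q1, q2, q3, q4, q5}

Start: {q0}.
δ(q0,c) = {q0, q1, q2, q5}.
Union: {q0, q1, q2, q5}.
After c: {q0, q1, q2, q5}.
δ(q0,b) = {q3, q4}; δ(q1,b) = {q1, q2, q3, q4, q5}; δ(q2,b) = {q1, q2, q3, q5}; δ(q5,b) = {q0, q2, q4, q5}.
Union: {q0, q1, q2, q3, q4, q5}.
After b: {q0, q1, q2, q3, q4, q5}.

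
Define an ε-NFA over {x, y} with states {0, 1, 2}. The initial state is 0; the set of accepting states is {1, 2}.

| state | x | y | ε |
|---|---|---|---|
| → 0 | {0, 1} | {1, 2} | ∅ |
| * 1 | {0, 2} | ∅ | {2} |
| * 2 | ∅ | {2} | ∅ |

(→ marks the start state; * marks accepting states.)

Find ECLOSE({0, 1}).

{0, 1, 2}

Begin with {0, 1}.
1 →ε {2}; add 2.
ε-closure = {0, 1, 2}.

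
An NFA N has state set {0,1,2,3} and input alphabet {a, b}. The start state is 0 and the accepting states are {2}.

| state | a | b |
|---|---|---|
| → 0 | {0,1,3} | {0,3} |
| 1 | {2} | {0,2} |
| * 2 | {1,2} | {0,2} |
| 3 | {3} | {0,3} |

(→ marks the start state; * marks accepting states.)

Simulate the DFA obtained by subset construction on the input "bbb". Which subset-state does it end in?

Start: {0}.
δ(0,b) = {0,3}.
Union: {0,3}.
After b: {0,3}.
δ(0,b) = {0,3}; δ(3,b) = {0,3}.
Union: {0,3}.
After b: {0,3}.
δ(0,b) = {0,3}; δ(3,b) = {0,3}.
Union: {0,3}.
After b: {0,3}.

{0,3}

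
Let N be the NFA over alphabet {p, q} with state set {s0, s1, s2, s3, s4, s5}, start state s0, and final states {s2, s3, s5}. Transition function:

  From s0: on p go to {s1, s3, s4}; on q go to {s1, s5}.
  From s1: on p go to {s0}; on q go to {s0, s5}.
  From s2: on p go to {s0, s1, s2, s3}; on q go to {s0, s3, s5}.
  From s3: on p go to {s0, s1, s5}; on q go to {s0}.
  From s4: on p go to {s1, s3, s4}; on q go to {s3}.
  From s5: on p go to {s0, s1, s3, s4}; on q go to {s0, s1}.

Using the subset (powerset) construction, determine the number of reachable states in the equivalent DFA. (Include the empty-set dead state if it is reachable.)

Start state of the DFA: {s0}.
{s0} --p--> {s1, s3, s4}  [new]
{s0} --q--> {s1, s5}  [new]
{s1, s3, s4} --p--> {s0, s1, s3, s4, s5}  [new]
{s1, s3, s4} --q--> {s0, s3, s5}  [new]
{s1, s5} --p--> {s0, s1, s3, s4}  [new]
{s1, s5} --q--> {s0, s1, s5}  [new]
{s0, s1, s3, s4, s5} --p--> {s0, s1, s3, s4, s5}  [seen]
{s0, s1, s3, s4, s5} --q--> {s0, s1, s3, s5}  [new]
{s0, s3, s5} --p--> {s0, s1, s3, s4, s5}  [seen]
{s0, s3, s5} --q--> {s0, s1, s5}  [seen]
{s0, s1, s3, s4} --p--> {s0, s1, s3, s4, s5}  [seen]
{s0, s1, s3, s4} --q--> {s0, s1, s3, s5}  [seen]
{s0, s1, s5} --p--> {s0, s1, s3, s4}  [seen]
{s0, s1, s5} --q--> {s0, s1, s5}  [seen]
{s0, s1, s3, s5} --p--> {s0, s1, s3, s4, s5}  [seen]
{s0, s1, s3, s5} --q--> {s0, s1, s5}  [seen]
Reachable DFA states: {s0}, {s1, s3, s4}, {s1, s5}, {s0, s1, s3, s4, s5}, {s0, s3, s5}, {s0, s1, s3, s4}, {s0, s1, s5}, {s0, s1, s3, s5}.

8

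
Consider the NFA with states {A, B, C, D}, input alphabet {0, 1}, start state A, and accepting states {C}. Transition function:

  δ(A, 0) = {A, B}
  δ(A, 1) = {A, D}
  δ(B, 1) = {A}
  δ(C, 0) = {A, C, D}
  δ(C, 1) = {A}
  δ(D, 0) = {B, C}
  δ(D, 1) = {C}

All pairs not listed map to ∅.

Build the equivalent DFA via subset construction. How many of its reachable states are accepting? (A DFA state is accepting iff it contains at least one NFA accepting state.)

Start state of the DFA: {A}.
{A} --0--> {A, B}  [new]
{A} --1--> {A, D}  [new]
{A, B} --0--> {A, B}  [seen]
{A, B} --1--> {A, D}  [seen]
{A, D} --0--> {A, B, C}  [new]
{A, D} --1--> {A, C, D}  [new]
{A, B, C} --0--> {A, B, C, D}  [new]
{A, B, C} --1--> {A, D}  [seen]
{A, C, D} --0--> {A, B, C, D}  [seen]
{A, C, D} --1--> {A, C, D}  [seen]
{A, B, C, D} --0--> {A, B, C, D}  [seen]
{A, B, C, D} --1--> {A, C, D}  [seen]
Reachable DFA states: {A}, {A, B}, {A, D}, {A, B, C}, {A, C, D}, {A, B, C, D}.
Accepting DFA states (contain an NFA accepting state): {A, B, C}, {A, C, D}, {A, B, C, D}.

3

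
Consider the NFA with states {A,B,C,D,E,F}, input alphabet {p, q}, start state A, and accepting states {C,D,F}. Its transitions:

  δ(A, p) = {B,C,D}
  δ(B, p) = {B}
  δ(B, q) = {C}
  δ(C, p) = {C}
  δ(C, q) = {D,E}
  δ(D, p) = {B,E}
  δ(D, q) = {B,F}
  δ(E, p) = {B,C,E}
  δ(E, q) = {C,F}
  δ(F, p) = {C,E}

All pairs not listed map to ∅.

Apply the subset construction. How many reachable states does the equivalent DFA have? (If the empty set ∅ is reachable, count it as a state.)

Start state of the DFA: {A}.
{A} --p--> {B,C,D}  [new]
{A} --q--> ∅  [new]
{B,C,D} --p--> {B,C,E}  [new]
{B,C,D} --q--> {B,C,D,E,F}  [new]
∅ --p--> ∅  [seen]
∅ --q--> ∅  [seen]
{B,C,E} --p--> {B,C,E}  [seen]
{B,C,E} --q--> {C,D,E,F}  [new]
{B,C,D,E,F} --p--> {B,C,E}  [seen]
{B,C,D,E,F} --q--> {B,C,D,E,F}  [seen]
{C,D,E,F} --p--> {B,C,E}  [seen]
{C,D,E,F} --q--> {B,C,D,E,F}  [seen]
Reachable DFA states: {A}, {B,C,D}, ∅, {B,C,E}, {B,C,D,E,F}, {C,D,E,F}.

6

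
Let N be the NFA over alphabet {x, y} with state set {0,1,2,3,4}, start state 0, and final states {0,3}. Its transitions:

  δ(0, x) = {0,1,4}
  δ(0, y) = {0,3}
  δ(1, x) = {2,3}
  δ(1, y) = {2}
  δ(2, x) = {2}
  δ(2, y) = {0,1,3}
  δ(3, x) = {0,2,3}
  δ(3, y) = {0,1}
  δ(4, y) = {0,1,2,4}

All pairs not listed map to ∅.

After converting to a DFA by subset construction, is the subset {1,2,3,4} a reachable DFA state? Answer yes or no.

Start state of the DFA: {0}.
{0} --x--> {0,1,4}  [new]
{0} --y--> {0,3}  [new]
{0,1,4} --x--> {0,1,2,3,4}  [new]
{0,1,4} --y--> {0,1,2,3,4}  [seen]
{0,3} --x--> {0,1,2,3,4}  [seen]
{0,3} --y--> {0,1,3}  [new]
{0,1,2,3,4} --x--> {0,1,2,3,4}  [seen]
{0,1,2,3,4} --y--> {0,1,2,3,4}  [seen]
{0,1,3} --x--> {0,1,2,3,4}  [seen]
{0,1,3} --y--> {0,1,2,3}  [new]
{0,1,2,3} --x--> {0,1,2,3,4}  [seen]
{0,1,2,3} --y--> {0,1,2,3}  [seen]
Reachable DFA states: {0}, {0,1,4}, {0,3}, {0,1,2,3,4}, {0,1,3}, {0,1,2,3}.
{1,2,3,4} is not among them.

no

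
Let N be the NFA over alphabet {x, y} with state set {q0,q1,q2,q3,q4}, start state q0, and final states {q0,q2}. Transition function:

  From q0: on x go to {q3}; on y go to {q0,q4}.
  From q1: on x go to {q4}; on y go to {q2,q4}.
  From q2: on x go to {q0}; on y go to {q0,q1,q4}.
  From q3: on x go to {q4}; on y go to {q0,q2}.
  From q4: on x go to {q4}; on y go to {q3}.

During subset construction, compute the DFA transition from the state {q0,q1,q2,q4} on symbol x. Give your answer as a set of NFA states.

{q0,q3,q4}

δ(q0,x) = {q3}; δ(q1,x) = {q4}; δ(q2,x) = {q0}; δ(q4,x) = {q4}.
Union: {q0,q3,q4}.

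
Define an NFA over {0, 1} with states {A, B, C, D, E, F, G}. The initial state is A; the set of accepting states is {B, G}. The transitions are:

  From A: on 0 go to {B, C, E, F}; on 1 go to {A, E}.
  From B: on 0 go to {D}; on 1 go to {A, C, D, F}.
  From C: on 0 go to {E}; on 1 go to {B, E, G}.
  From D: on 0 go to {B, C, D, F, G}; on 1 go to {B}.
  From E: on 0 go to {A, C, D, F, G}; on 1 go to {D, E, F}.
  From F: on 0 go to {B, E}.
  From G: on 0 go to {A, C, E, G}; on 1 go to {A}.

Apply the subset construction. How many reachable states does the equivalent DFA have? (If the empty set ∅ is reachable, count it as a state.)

Start state of the DFA: {A}.
{A} --0--> {B, C, E, F}  [new]
{A} --1--> {A, E}  [new]
{B, C, E, F} --0--> {A, B, C, D, E, F, G}  [new]
{B, C, E, F} --1--> {A, B, C, D, E, F, G}  [seen]
{A, E} --0--> {A, B, C, D, E, F, G}  [seen]
{A, E} --1--> {A, D, E, F}  [new]
{A, B, C, D, E, F, G} --0--> {A, B, C, D, E, F, G}  [seen]
{A, B, C, D, E, F, G} --1--> {A, B, C, D, E, F, G}  [seen]
{A, D, E, F} --0--> {A, B, C, D, E, F, G}  [seen]
{A, D, E, F} --1--> {A, B, D, E, F}  [new]
{A, B, D, E, F} --0--> {A, B, C, D, E, F, G}  [seen]
{A, B, D, E, F} --1--> {A, B, C, D, E, F}  [new]
{A, B, C, D, E, F} --0--> {A, B, C, D, E, F, G}  [seen]
{A, B, C, D, E, F} --1--> {A, B, C, D, E, F, G}  [seen]
Reachable DFA states: {A}, {B, C, E, F}, {A, E}, {A, B, C, D, E, F, G}, {A, D, E, F}, {A, B, D, E, F}, {A, B, C, D, E, F}.

7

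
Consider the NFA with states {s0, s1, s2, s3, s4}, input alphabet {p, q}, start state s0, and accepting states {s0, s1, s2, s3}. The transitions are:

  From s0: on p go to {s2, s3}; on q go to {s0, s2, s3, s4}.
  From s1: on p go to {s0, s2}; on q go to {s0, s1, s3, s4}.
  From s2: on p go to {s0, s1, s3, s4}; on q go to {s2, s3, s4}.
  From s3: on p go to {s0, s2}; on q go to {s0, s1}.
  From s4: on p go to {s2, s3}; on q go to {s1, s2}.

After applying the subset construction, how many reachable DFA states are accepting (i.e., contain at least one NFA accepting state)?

Start state of the DFA: {s0}.
{s0} --p--> {s2, s3}  [new]
{s0} --q--> {s0, s2, s3, s4}  [new]
{s2, s3} --p--> {s0, s1, s2, s3, s4}  [new]
{s2, s3} --q--> {s0, s1, s2, s3, s4}  [seen]
{s0, s2, s3, s4} --p--> {s0, s1, s2, s3, s4}  [seen]
{s0, s2, s3, s4} --q--> {s0, s1, s2, s3, s4}  [seen]
{s0, s1, s2, s3, s4} --p--> {s0, s1, s2, s3, s4}  [seen]
{s0, s1, s2, s3, s4} --q--> {s0, s1, s2, s3, s4}  [seen]
Reachable DFA states: {s0}, {s2, s3}, {s0, s2, s3, s4}, {s0, s1, s2, s3, s4}.
Accepting DFA states (contain an NFA accepting state): {s0}, {s2, s3}, {s0, s2, s3, s4}, {s0, s1, s2, s3, s4}.

4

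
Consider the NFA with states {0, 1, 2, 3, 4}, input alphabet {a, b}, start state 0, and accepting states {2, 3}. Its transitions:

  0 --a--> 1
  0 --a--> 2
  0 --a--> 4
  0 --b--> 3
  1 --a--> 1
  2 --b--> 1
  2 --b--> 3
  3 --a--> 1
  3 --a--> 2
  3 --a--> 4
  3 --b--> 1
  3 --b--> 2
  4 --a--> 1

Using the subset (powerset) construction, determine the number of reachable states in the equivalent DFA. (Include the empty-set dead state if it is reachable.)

Start state of the DFA: {0}.
{0} --a--> {1, 2, 4}  [new]
{0} --b--> {3}  [new]
{1, 2, 4} --a--> {1}  [new]
{1, 2, 4} --b--> {1, 3}  [new]
{3} --a--> {1, 2, 4}  [seen]
{3} --b--> {1, 2}  [new]
{1} --a--> {1}  [seen]
{1} --b--> ∅  [new]
{1, 3} --a--> {1, 2, 4}  [seen]
{1, 3} --b--> {1, 2}  [seen]
{1, 2} --a--> {1}  [seen]
{1, 2} --b--> {1, 3}  [seen]
∅ --a--> ∅  [seen]
∅ --b--> ∅  [seen]
Reachable DFA states: {0}, {1, 2, 4}, {3}, {1}, {1, 3}, {1, 2}, ∅.

7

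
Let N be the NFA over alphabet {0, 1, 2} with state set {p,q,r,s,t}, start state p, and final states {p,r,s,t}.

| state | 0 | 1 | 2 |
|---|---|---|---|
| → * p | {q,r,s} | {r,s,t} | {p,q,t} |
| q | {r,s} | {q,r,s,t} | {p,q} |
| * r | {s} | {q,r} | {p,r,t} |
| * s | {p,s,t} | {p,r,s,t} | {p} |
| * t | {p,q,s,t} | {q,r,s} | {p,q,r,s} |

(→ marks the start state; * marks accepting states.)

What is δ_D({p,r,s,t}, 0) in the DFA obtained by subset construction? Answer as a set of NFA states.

{p,q,r,s,t}

δ(p,0) = {q,r,s}; δ(r,0) = {s}; δ(s,0) = {p,s,t}; δ(t,0) = {p,q,s,t}.
Union: {p,q,r,s,t}.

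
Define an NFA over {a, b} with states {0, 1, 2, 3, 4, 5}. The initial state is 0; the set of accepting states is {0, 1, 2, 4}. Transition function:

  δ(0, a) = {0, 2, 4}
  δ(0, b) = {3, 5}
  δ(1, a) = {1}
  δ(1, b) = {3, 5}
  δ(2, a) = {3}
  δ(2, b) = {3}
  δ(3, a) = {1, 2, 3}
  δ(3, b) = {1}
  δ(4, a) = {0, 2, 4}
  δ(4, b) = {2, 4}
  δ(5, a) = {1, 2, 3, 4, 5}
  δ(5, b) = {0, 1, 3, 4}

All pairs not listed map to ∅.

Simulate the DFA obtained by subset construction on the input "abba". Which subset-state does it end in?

{0, 1, 2, 3, 4}

Start: {0}.
δ(0,a) = {0, 2, 4}.
Union: {0, 2, 4}.
After a: {0, 2, 4}.
δ(0,b) = {3, 5}; δ(2,b) = {3}; δ(4,b) = {2, 4}.
Union: {2, 3, 4, 5}.
After b: {2, 3, 4, 5}.
δ(2,b) = {3}; δ(3,b) = {1}; δ(4,b) = {2, 4}; δ(5,b) = {0, 1, 3, 4}.
Union: {0, 1, 2, 3, 4}.
After b: {0, 1, 2, 3, 4}.
δ(0,a) = {0, 2, 4}; δ(1,a) = {1}; δ(2,a) = {3}; δ(3,a) = {1, 2, 3}; δ(4,a) = {0, 2, 4}.
Union: {0, 1, 2, 3, 4}.
After a: {0, 1, 2, 3, 4}.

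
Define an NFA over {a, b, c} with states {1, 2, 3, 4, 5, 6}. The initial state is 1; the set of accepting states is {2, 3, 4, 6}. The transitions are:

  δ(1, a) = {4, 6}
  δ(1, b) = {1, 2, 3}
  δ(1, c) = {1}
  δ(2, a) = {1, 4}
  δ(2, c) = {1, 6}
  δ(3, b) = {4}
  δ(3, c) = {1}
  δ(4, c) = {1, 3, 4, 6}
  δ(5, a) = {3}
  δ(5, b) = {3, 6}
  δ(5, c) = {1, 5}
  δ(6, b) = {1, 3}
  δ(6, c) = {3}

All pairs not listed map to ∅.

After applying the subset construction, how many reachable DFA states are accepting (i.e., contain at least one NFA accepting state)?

Start state of the DFA: {1}.
{1} --a--> {4, 6}  [new]
{1} --b--> {1, 2, 3}  [new]
{1} --c--> {1}  [seen]
{4, 6} --a--> ∅  [new]
{4, 6} --b--> {1, 3}  [new]
{4, 6} --c--> {1, 3, 4, 6}  [new]
{1, 2, 3} --a--> {1, 4, 6}  [new]
{1, 2, 3} --b--> {1, 2, 3, 4}  [new]
{1, 2, 3} --c--> {1, 6}  [new]
∅ --a--> ∅  [seen]
∅ --b--> ∅  [seen]
∅ --c--> ∅  [seen]
{1, 3} --a--> {4, 6}  [seen]
{1, 3} --b--> {1, 2, 3, 4}  [seen]
{1, 3} --c--> {1}  [seen]
{1, 3, 4, 6} --a--> {4, 6}  [seen]
{1, 3, 4, 6} --b--> {1, 2, 3, 4}  [seen]
{1, 3, 4, 6} --c--> {1, 3, 4, 6}  [seen]
{1, 4, 6} --a--> {4, 6}  [seen]
{1, 4, 6} --b--> {1, 2, 3}  [seen]
{1, 4, 6} --c--> {1, 3, 4, 6}  [seen]
{1, 2, 3, 4} --a--> {1, 4, 6}  [seen]
{1, 2, 3, 4} --b--> {1, 2, 3, 4}  [seen]
{1, 2, 3, 4} --c--> {1, 3, 4, 6}  [seen]
{1, 6} --a--> {4, 6}  [seen]
{1, 6} --b--> {1, 2, 3}  [seen]
{1, 6} --c--> {1, 3}  [seen]
Reachable DFA states: {1}, {4, 6}, {1, 2, 3}, ∅, {1, 3}, {1, 3, 4, 6}, {1, 4, 6}, {1, 2, 3, 4}, {1, 6}.
Accepting DFA states (contain an NFA accepting state): {4, 6}, {1, 2, 3}, {1, 3}, {1, 3, 4, 6}, {1, 4, 6}, {1, 2, 3, 4}, {1, 6}.

7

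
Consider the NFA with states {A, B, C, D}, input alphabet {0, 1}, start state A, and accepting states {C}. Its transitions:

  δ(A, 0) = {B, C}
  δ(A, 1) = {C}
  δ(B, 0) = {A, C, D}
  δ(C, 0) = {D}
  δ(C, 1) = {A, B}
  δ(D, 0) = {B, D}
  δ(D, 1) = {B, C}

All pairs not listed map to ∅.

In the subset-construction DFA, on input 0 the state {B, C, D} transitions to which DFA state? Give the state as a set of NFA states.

δ(B,0) = {A, C, D}; δ(C,0) = {D}; δ(D,0) = {B, D}.
Union: {A, B, C, D}.

{A, B, C, D}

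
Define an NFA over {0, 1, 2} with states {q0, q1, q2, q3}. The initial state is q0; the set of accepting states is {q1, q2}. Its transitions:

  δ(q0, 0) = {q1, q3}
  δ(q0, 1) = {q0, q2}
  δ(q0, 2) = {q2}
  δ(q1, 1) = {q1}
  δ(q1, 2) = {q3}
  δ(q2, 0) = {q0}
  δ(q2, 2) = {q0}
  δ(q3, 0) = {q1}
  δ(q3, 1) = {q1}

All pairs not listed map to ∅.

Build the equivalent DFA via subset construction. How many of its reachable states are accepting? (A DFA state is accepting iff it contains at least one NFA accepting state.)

Start state of the DFA: {q0}.
{q0} --0--> {q1, q3}  [new]
{q0} --1--> {q0, q2}  [new]
{q0} --2--> {q2}  [new]
{q1, q3} --0--> {q1}  [new]
{q1, q3} --1--> {q1}  [seen]
{q1, q3} --2--> {q3}  [new]
{q0, q2} --0--> {q0, q1, q3}  [new]
{q0, q2} --1--> {q0, q2}  [seen]
{q0, q2} --2--> {q0, q2}  [seen]
{q2} --0--> {q0}  [seen]
{q2} --1--> ∅  [new]
{q2} --2--> {q0}  [seen]
{q1} --0--> ∅  [seen]
{q1} --1--> {q1}  [seen]
{q1} --2--> {q3}  [seen]
{q3} --0--> {q1}  [seen]
{q3} --1--> {q1}  [seen]
{q3} --2--> ∅  [seen]
{q0, q1, q3} --0--> {q1, q3}  [seen]
{q0, q1, q3} --1--> {q0, q1, q2}  [new]
{q0, q1, q3} --2--> {q2, q3}  [new]
∅ --0--> ∅  [seen]
∅ --1--> ∅  [seen]
∅ --2--> ∅  [seen]
{q0, q1, q2} --0--> {q0, q1, q3}  [seen]
{q0, q1, q2} --1--> {q0, q1, q2}  [seen]
{q0, q1, q2} --2--> {q0, q2, q3}  [new]
{q2, q3} --0--> {q0, q1}  [new]
{q2, q3} --1--> {q1}  [seen]
{q2, q3} --2--> {q0}  [seen]
{q0, q2, q3} --0--> {q0, q1, q3}  [seen]
{q0, q2, q3} --1--> {q0, q1, q2}  [seen]
{q0, q2, q3} --2--> {q0, q2}  [seen]
{q0, q1} --0--> {q1, q3}  [seen]
{q0, q1} --1--> {q0, q1, q2}  [seen]
{q0, q1} --2--> {q2, q3}  [seen]
Reachable DFA states: {q0}, {q1, q3}, {q0, q2}, {q2}, {q1}, {q3}, {q0, q1, q3}, ∅, {q0, q1, q2}, {q2, q3}, {q0, q2, q3}, {q0, q1}.
Accepting DFA states (contain an NFA accepting state): {q1, q3}, {q0, q2}, {q2}, {q1}, {q0, q1, q3}, {q0, q1, q2}, {q2, q3}, {q0, q2, q3}, {q0, q1}.

9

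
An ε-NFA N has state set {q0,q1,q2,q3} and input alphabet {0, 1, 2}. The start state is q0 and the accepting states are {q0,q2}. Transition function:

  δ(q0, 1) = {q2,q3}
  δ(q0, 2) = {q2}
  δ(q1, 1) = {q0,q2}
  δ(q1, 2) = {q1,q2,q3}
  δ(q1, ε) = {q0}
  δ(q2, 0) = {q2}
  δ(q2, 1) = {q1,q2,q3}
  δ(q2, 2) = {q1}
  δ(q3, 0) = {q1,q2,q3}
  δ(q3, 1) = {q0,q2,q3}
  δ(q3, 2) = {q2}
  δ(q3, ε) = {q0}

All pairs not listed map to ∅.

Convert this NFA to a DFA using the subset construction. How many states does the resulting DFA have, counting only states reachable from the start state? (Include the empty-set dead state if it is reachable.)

Start state of the DFA: {q0} (ε-closure of the NFA start).
{q0} --0--> ∅  [new]
{q0} --1--> {q0,q2,q3}  [new]
{q0} --2--> {q2}  [new]
∅ --0--> ∅  [seen]
∅ --1--> ∅  [seen]
∅ --2--> ∅  [seen]
{q0,q2,q3} --0--> {q0,q1,q2,q3}  [new]
{q0,q2,q3} --1--> {q0,q1,q2,q3}  [seen]
{q0,q2,q3} --2--> {q0,q1,q2}  [new]
{q2} --0--> {q2}  [seen]
{q2} --1--> {q0,q1,q2,q3}  [seen]
{q2} --2--> {q0,q1}  [new]
{q0,q1,q2,q3} --0--> {q0,q1,q2,q3}  [seen]
{q0,q1,q2,q3} --1--> {q0,q1,q2,q3}  [seen]
{q0,q1,q2,q3} --2--> {q0,q1,q2,q3}  [seen]
{q0,q1,q2} --0--> {q2}  [seen]
{q0,q1,q2} --1--> {q0,q1,q2,q3}  [seen]
{q0,q1,q2} --2--> {q0,q1,q2,q3}  [seen]
{q0,q1} --0--> ∅  [seen]
{q0,q1} --1--> {q0,q2,q3}  [seen]
{q0,q1} --2--> {q0,q1,q2,q3}  [seen]
Reachable DFA states: {q0}, ∅, {q0,q2,q3}, {q2}, {q0,q1,q2,q3}, {q0,q1,q2}, {q0,q1}.

7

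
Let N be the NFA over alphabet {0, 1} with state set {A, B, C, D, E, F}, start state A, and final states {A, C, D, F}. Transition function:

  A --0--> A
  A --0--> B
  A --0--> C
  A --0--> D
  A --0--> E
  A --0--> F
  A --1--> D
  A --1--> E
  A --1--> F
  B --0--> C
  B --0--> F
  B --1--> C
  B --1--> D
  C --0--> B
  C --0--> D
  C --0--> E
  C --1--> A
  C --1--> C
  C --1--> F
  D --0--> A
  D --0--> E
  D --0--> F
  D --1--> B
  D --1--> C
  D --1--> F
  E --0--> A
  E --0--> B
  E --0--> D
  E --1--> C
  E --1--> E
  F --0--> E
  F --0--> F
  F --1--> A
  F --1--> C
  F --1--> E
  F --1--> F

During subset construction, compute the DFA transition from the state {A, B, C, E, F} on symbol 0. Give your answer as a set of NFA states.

{A, B, C, D, E, F}

δ(A,0) = {A, B, C, D, E, F}; δ(B,0) = {C, F}; δ(C,0) = {B, D, E}; δ(E,0) = {A, B, D}; δ(F,0) = {E, F}.
Union: {A, B, C, D, E, F}.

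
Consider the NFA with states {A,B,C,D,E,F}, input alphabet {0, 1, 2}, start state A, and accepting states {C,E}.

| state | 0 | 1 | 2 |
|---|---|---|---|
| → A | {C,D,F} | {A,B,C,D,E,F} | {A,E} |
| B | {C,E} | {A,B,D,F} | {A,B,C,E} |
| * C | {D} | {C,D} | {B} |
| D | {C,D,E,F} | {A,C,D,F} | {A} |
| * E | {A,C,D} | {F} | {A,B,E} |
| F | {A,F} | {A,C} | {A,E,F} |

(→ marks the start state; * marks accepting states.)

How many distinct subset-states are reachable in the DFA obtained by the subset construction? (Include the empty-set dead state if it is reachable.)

Start state of the DFA: {A}.
{A} --0--> {C,D,F}  [new]
{A} --1--> {A,B,C,D,E,F}  [new]
{A} --2--> {A,E}  [new]
{C,D,F} --0--> {A,C,D,E,F}  [new]
{C,D,F} --1--> {A,C,D,F}  [new]
{C,D,F} --2--> {A,B,E,F}  [new]
{A,B,C,D,E,F} --0--> {A,C,D,E,F}  [seen]
{A,B,C,D,E,F} --1--> {A,B,C,D,E,F}  [seen]
{A,B,C,D,E,F} --2--> {A,B,C,E,F}  [new]
{A,E} --0--> {A,C,D,F}  [seen]
{A,E} --1--> {A,B,C,D,E,F}  [seen]
{A,E} --2--> {A,B,E}  [new]
{A,C,D,E,F} --0--> {A,C,D,E,F}  [seen]
{A,C,D,E,F} --1--> {A,B,C,D,E,F}  [seen]
{A,C,D,E,F} --2--> {A,B,E,F}  [seen]
{A,C,D,F} --0--> {A,C,D,E,F}  [seen]
{A,C,D,F} --1--> {A,B,C,D,E,F}  [seen]
{A,C,D,F} --2--> {A,B,E,F}  [seen]
{A,B,E,F} --0--> {A,C,D,E,F}  [seen]
{A,B,E,F} --1--> {A,B,C,D,E,F}  [seen]
{A,B,E,F} --2--> {A,B,C,E,F}  [seen]
{A,B,C,E,F} --0--> {A,C,D,E,F}  [seen]
{A,B,C,E,F} --1--> {A,B,C,D,E,F}  [seen]
{A,B,C,E,F} --2--> {A,B,C,E,F}  [seen]
{A,B,E} --0--> {A,C,D,E,F}  [seen]
{A,B,E} --1--> {A,B,C,D,E,F}  [seen]
{A,B,E} --2--> {A,B,C,E}  [new]
{A,B,C,E} --0--> {A,C,D,E,F}  [seen]
{A,B,C,E} --1--> {A,B,C,D,E,F}  [seen]
{A,B,C,E} --2--> {A,B,C,E}  [seen]
Reachable DFA states: {A}, {C,D,F}, {A,B,C,D,E,F}, {A,E}, {A,C,D,E,F}, {A,C,D,F}, {A,B,E,F}, {A,B,C,E,F}, {A,B,E}, {A,B,C,E}.

10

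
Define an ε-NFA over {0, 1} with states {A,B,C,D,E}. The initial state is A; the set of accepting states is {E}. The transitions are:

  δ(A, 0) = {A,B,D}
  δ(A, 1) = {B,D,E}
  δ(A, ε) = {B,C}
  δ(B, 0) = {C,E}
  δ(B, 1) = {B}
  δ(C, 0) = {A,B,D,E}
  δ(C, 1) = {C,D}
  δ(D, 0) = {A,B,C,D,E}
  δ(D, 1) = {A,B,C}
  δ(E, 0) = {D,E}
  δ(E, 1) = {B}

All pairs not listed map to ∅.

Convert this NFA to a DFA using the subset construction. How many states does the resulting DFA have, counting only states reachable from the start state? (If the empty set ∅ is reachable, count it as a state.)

Start state of the DFA: {A,B,C} (ε-closure of the NFA start).
{A,B,C} --0--> {A,B,C,D,E}  [new]
{A,B,C} --1--> {B,C,D,E}  [new]
{A,B,C,D,E} --0--> {A,B,C,D,E}  [seen]
{A,B,C,D,E} --1--> {A,B,C,D,E}  [seen]
{B,C,D,E} --0--> {A,B,C,D,E}  [seen]
{B,C,D,E} --1--> {A,B,C,D}  [new]
{A,B,C,D} --0--> {A,B,C,D,E}  [seen]
{A,B,C,D} --1--> {A,B,C,D,E}  [seen]
Reachable DFA states: {A,B,C}, {A,B,C,D,E}, {B,C,D,E}, {A,B,C,D}.

4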